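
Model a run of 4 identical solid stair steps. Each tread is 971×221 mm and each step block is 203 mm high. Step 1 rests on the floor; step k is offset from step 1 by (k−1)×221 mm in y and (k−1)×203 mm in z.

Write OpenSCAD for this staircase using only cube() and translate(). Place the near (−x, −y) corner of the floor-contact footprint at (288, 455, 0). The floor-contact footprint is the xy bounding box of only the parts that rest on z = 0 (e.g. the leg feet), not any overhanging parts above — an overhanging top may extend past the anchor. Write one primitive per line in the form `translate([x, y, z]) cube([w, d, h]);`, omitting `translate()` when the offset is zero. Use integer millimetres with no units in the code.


translate([288, 455, 0]) cube([971, 221, 203]);
translate([288, 676, 203]) cube([971, 221, 203]);
translate([288, 897, 406]) cube([971, 221, 203]);
translate([288, 1118, 609]) cube([971, 221, 203]);


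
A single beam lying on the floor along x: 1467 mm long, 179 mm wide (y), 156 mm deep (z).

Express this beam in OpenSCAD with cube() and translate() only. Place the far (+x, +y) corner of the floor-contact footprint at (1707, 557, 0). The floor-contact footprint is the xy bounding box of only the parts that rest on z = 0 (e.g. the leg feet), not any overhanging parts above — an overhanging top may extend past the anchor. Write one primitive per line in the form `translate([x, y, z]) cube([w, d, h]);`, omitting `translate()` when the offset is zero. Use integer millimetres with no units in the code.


translate([240, 378, 0]) cube([1467, 179, 156]);


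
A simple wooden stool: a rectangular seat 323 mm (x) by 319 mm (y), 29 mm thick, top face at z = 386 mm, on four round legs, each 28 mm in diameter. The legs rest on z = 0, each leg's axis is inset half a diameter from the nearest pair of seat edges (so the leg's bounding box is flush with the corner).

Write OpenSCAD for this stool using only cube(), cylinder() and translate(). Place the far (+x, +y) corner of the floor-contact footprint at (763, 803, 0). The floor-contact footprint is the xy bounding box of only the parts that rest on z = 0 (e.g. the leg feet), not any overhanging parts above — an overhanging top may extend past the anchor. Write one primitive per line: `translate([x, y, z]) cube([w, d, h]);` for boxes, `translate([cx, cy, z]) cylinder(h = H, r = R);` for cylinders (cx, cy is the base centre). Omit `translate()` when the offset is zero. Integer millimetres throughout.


// leg_h = 386 - 29 = 357
translate([440, 484, 357]) cube([323, 319, 29]);
translate([454, 498, 0]) cylinder(h = 357, r = 14);
translate([749, 498, 0]) cylinder(h = 357, r = 14);
translate([454, 789, 0]) cylinder(h = 357, r = 14);
translate([749, 789, 0]) cylinder(h = 357, r = 14);


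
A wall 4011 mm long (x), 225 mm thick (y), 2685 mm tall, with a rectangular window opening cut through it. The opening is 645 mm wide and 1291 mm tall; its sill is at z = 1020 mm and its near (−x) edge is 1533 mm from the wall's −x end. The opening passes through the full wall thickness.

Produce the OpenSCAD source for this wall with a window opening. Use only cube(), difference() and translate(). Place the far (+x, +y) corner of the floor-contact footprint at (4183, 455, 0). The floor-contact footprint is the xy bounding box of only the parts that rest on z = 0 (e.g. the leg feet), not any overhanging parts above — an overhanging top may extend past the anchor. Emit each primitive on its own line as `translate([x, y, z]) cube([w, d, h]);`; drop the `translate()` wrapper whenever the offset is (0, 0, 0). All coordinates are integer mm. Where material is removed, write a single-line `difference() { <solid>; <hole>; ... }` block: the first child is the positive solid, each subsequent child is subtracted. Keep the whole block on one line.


difference() { translate([172, 230, 0]) cube([4011, 225, 2685]); translate([1705, 230, 1020]) cube([645, 225, 1291]); }


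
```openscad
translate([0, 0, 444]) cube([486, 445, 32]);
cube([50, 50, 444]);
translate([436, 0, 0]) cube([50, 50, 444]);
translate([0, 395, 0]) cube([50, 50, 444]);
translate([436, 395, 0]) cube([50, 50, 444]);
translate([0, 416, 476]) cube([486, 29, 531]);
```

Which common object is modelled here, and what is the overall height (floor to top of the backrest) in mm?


A chair. The overall height is 1007 mm.

A slab on four corner posts with a tall panel at the back — a chair. The seat slab sits at z = 444 with thickness 32, and the 531 mm backrest starts at the seat top, so the overall height is 444 + 32 + 531 = 1007 mm.


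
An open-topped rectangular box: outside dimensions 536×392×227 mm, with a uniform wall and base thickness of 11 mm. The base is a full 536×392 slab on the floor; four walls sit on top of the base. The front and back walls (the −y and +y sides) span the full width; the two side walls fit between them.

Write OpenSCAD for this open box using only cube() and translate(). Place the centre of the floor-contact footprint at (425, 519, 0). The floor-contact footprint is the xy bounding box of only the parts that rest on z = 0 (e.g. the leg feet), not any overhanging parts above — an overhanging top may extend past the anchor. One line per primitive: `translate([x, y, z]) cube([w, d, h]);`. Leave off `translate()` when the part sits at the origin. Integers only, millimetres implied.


translate([157, 323, 0]) cube([536, 392, 11]);
translate([157, 323, 11]) cube([536, 11, 216]);
translate([157, 704, 11]) cube([536, 11, 216]);
translate([157, 334, 11]) cube([11, 370, 216]);
translate([682, 334, 11]) cube([11, 370, 216]);


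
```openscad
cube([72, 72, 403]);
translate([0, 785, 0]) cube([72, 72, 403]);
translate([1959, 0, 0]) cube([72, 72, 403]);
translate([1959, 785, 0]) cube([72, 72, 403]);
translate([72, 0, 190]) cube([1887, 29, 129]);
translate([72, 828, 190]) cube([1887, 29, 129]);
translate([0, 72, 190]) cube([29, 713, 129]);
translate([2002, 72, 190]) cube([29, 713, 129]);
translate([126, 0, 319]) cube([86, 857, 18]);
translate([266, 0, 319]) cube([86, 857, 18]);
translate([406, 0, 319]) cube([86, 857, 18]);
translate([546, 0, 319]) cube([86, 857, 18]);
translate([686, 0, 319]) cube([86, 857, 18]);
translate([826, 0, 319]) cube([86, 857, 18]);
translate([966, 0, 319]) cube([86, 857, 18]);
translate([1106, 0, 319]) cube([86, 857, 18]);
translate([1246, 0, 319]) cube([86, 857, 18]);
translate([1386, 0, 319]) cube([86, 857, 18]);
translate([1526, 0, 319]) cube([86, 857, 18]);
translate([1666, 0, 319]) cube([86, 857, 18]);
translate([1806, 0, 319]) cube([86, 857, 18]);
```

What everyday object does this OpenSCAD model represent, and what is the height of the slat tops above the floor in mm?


A bed frame. The slat-top height is 337 mm.

Four posts, four rails, and a row of slats — a bed frame. Slats sit on the rails at z = 190 + 129 = 319; with slat thickness 18, the top is 337 mm.


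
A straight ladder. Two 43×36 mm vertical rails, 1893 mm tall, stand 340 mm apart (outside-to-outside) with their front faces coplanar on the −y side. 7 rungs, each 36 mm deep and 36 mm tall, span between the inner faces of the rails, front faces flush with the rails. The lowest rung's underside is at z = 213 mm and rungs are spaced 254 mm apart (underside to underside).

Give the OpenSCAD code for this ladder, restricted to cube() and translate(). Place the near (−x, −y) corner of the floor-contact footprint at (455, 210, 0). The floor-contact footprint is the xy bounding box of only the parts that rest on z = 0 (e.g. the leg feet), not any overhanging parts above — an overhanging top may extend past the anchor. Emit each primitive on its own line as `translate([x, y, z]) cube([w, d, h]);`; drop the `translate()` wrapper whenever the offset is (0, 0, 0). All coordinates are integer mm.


translate([455, 210, 0]) cube([43, 36, 1893]);
translate([752, 210, 0]) cube([43, 36, 1893]);
translate([498, 210, 213]) cube([254, 36, 36]);
translate([498, 210, 467]) cube([254, 36, 36]);
translate([498, 210, 721]) cube([254, 36, 36]);
translate([498, 210, 975]) cube([254, 36, 36]);
translate([498, 210, 1229]) cube([254, 36, 36]);
translate([498, 210, 1483]) cube([254, 36, 36]);
translate([498, 210, 1737]) cube([254, 36, 36]);


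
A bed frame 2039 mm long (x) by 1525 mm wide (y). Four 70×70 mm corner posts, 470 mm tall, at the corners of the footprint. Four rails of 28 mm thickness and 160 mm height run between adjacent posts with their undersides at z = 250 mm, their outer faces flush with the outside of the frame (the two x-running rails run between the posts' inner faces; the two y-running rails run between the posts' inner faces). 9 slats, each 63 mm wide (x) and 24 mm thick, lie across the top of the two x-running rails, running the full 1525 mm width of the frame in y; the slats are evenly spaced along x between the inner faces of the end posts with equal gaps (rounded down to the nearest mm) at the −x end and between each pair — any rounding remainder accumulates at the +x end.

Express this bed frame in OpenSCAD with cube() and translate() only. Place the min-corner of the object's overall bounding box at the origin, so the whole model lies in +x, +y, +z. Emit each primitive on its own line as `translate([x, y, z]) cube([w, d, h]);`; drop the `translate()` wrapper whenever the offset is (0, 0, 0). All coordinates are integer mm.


// slat z = rail_z + rail_h = 250 + 160 = 410
// slat gap = ⌊(1899 − 9·63) / 10⌋ = 133
cube([70, 70, 470]);
translate([0, 1455, 0]) cube([70, 70, 470]);
translate([1969, 0, 0]) cube([70, 70, 470]);
translate([1969, 1455, 0]) cube([70, 70, 470]);
translate([70, 0, 250]) cube([1899, 28, 160]);
translate([70, 1497, 250]) cube([1899, 28, 160]);
translate([0, 70, 250]) cube([28, 1385, 160]);
translate([2011, 70, 250]) cube([28, 1385, 160]);
translate([203, 0, 410]) cube([63, 1525, 24]);
translate([399, 0, 410]) cube([63, 1525, 24]);
translate([595, 0, 410]) cube([63, 1525, 24]);
translate([791, 0, 410]) cube([63, 1525, 24]);
translate([987, 0, 410]) cube([63, 1525, 24]);
translate([1183, 0, 410]) cube([63, 1525, 24]);
translate([1379, 0, 410]) cube([63, 1525, 24]);
translate([1575, 0, 410]) cube([63, 1525, 24]);
translate([1771, 0, 410]) cube([63, 1525, 24]);


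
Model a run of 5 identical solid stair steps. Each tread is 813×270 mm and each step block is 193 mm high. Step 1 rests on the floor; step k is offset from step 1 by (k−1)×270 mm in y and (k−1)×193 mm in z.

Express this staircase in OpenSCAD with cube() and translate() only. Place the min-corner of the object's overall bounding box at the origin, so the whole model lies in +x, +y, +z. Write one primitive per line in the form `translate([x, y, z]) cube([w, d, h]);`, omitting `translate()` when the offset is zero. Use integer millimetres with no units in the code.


cube([813, 270, 193]);
translate([0, 270, 193]) cube([813, 270, 193]);
translate([0, 540, 386]) cube([813, 270, 193]);
translate([0, 810, 579]) cube([813, 270, 193]);
translate([0, 1080, 772]) cube([813, 270, 193]);


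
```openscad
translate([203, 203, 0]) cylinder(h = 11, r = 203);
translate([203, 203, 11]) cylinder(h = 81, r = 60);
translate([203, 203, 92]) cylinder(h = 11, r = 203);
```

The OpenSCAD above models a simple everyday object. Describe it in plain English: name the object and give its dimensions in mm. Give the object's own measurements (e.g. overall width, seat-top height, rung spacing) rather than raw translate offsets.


A spool: two coaxial disc flanges of radius 203 mm and thickness 11 mm, joined by a core cylinder of radius 60 mm and height 81 mm. The lower flange rests on z = 0 and the three cylinders share a vertical axis.


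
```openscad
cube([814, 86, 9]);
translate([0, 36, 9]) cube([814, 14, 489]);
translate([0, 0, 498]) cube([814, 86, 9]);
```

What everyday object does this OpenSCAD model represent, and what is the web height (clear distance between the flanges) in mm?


An I-beam. The web height is 489 mm.

Two wide flanges with a thin centred web — an I-beam. Overall 507 mm minus two 9 mm flanges gives a web of 507 − 2·9 = 489 mm.


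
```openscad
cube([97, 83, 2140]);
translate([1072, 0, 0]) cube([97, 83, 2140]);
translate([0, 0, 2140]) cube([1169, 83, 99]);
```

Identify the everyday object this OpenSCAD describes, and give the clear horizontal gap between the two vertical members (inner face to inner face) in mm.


A door frame. The clear opening width is 975 mm.

Two 2140 mm tall posts with a header on top — a door frame. The left jamb is 97 mm wide at x = 0; the right jamb starts at x = 1072. The clear opening is 1072 − 97 = 975 mm.


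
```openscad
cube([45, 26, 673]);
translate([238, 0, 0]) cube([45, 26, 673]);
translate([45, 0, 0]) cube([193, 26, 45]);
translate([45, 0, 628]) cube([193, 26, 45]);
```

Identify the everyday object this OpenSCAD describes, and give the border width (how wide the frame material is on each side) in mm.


A picture frame. The border width is 45 mm.

Four thin pieces enclosing a rectangular opening — a picture frame. The two full-height stiles are 673 mm tall; the top rail sits at z = 628 and is 45 mm tall, so the border above the opening is 673 − 628 = 45 mm, matching the stile x-width.


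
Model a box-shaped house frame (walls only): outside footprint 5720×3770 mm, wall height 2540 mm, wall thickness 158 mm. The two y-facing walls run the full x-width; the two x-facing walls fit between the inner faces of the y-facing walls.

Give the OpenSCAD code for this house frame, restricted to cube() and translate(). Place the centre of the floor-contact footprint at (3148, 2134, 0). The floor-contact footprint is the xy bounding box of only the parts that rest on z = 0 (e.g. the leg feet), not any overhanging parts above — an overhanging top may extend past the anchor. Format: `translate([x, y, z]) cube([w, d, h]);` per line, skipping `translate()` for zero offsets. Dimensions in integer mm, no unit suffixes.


translate([288, 249, 0]) cube([5720, 158, 2540]);
translate([288, 3861, 0]) cube([5720, 158, 2540]);
translate([288, 407, 0]) cube([158, 3454, 2540]);
translate([5850, 407, 0]) cube([158, 3454, 2540]);


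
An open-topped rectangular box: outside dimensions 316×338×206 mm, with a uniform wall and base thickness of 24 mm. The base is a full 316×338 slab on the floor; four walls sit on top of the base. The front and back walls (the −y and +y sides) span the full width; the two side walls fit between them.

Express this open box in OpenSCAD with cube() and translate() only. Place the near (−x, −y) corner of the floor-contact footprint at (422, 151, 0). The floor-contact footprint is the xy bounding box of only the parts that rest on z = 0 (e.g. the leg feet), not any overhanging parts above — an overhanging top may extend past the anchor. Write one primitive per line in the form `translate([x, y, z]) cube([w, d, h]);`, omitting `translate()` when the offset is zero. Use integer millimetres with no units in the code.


translate([422, 151, 0]) cube([316, 338, 24]);
translate([422, 151, 24]) cube([316, 24, 182]);
translate([422, 465, 24]) cube([316, 24, 182]);
translate([422, 175, 24]) cube([24, 290, 182]);
translate([714, 175, 24]) cube([24, 290, 182]);


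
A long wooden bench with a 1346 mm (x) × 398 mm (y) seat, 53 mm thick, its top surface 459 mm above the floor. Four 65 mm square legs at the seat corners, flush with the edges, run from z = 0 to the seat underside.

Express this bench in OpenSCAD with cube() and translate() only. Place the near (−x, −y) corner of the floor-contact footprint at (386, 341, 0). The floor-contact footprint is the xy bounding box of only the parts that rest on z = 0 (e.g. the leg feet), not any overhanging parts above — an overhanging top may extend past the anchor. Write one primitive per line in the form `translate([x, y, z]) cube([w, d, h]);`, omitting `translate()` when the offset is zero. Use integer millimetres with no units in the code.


translate([386, 341, 406]) cube([1346, 398, 53]);
translate([386, 341, 0]) cube([65, 65, 406]);
translate([386, 674, 0]) cube([65, 65, 406]);
translate([1667, 341, 0]) cube([65, 65, 406]);
translate([1667, 674, 0]) cube([65, 65, 406]);


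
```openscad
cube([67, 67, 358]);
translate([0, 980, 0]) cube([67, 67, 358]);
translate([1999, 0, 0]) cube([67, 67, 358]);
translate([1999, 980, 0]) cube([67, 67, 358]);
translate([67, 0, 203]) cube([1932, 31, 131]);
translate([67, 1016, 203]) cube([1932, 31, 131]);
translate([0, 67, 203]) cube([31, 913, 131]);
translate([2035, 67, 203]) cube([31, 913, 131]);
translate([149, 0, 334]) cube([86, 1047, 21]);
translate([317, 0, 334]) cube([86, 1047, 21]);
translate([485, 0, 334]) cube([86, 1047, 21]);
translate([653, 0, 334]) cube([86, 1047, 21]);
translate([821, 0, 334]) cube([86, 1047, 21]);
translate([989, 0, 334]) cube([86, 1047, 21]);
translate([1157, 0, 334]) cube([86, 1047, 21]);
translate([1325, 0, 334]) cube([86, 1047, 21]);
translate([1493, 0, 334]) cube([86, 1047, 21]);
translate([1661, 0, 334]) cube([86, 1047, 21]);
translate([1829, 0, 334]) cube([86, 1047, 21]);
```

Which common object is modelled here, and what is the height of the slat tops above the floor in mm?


A bed frame. The slat-top height is 355 mm.

Four posts, four rails, and a row of slats — a bed frame. Slats sit on the rails at z = 203 + 131 = 334; with slat thickness 21, the top is 355 mm.


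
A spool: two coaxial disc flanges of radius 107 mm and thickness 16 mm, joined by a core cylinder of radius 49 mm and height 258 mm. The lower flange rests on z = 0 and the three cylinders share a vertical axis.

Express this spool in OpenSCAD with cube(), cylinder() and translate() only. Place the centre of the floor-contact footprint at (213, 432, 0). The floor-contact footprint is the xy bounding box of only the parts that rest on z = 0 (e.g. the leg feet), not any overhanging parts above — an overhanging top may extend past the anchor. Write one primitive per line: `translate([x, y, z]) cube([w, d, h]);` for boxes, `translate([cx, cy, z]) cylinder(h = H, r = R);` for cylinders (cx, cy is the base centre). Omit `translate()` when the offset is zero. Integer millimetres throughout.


translate([213, 432, 0]) cylinder(h = 16, r = 107);
translate([213, 432, 16]) cylinder(h = 258, r = 49);
translate([213, 432, 274]) cylinder(h = 16, r = 107);


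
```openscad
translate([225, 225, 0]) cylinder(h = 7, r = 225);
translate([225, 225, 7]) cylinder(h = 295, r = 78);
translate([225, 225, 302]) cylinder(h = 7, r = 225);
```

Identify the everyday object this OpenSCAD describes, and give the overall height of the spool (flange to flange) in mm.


A spool. The overall height is 309 mm.

Three coaxial cylinders, large–small–large — a spool. Two 7 mm flanges and a 295 mm core give 7 + 295 + 7 = 309 mm.


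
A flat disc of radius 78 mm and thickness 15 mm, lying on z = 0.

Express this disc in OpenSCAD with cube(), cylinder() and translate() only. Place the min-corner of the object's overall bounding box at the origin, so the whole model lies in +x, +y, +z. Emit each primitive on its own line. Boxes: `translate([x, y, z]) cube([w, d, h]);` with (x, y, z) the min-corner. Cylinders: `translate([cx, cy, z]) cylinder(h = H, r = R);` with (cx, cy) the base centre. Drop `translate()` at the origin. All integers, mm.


translate([78, 78, 0]) cylinder(h = 15, r = 78);


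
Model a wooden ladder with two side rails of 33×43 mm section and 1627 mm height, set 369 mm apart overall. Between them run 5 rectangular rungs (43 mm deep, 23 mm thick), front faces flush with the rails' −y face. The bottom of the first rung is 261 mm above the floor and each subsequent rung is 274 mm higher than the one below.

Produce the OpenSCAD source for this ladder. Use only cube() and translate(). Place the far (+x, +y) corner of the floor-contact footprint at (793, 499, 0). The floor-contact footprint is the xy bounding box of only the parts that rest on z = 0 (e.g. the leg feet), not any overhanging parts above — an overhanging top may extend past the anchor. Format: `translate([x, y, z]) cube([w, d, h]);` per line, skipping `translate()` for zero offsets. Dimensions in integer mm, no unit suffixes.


// rung span = 369 - 2*33 = 303
// rung[k] z = 261 + k*274
translate([424, 456, 0]) cube([33, 43, 1627]);
translate([760, 456, 0]) cube([33, 43, 1627]);
translate([457, 456, 261]) cube([303, 43, 23]);
translate([457, 456, 535]) cube([303, 43, 23]);
translate([457, 456, 809]) cube([303, 43, 23]);
translate([457, 456, 1083]) cube([303, 43, 23]);
translate([457, 456, 1357]) cube([303, 43, 23]);


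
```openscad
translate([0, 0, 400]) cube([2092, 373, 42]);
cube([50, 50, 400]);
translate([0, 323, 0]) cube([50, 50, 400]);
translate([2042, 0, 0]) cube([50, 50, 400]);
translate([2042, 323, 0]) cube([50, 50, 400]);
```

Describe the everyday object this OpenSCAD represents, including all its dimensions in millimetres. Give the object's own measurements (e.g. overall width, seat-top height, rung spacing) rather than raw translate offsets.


A bench: a 2092×373 mm seat slab, 42 mm thick, top at z = 442 mm, on four 50×50 mm square legs flush with the seat corners and standing on z = 0.


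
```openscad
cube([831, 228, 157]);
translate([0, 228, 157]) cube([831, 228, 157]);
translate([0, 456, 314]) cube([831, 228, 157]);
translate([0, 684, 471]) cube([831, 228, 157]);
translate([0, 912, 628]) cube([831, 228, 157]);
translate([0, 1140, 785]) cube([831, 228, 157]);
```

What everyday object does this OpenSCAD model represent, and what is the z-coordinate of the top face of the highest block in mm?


A staircase. The total rise is 942 mm.

6 identical blocks, each offset up and back from the previous — a staircase. Each step is 157 mm tall and there are 6 of them, so the total rise is 6 × 157 = 942 mm.


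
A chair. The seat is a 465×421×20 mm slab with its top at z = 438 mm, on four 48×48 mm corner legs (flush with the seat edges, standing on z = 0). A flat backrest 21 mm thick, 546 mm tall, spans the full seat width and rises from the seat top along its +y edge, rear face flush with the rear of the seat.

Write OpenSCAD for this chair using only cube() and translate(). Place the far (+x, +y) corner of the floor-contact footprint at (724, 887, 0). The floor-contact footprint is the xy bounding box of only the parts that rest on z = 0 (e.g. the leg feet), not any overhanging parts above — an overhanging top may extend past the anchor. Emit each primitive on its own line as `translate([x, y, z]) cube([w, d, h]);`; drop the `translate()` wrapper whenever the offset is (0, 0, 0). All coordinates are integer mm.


// leg_h = 438 - 20 = 418
translate([259, 466, 418]) cube([465, 421, 20]);
translate([259, 466, 0]) cube([48, 48, 418]);
translate([676, 466, 0]) cube([48, 48, 418]);
translate([259, 839, 0]) cube([48, 48, 418]);
translate([676, 839, 0]) cube([48, 48, 418]);
translate([259, 866, 438]) cube([465, 21, 546]);


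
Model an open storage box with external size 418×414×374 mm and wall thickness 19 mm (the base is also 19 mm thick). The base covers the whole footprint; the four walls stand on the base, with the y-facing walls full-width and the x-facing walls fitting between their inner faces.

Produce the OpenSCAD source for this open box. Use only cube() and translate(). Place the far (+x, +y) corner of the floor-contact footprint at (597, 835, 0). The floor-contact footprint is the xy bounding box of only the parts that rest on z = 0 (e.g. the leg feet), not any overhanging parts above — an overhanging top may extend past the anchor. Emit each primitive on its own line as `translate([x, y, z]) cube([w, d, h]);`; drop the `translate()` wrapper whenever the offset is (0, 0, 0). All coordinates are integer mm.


translate([179, 421, 0]) cube([418, 414, 19]);
translate([179, 421, 19]) cube([418, 19, 355]);
translate([179, 816, 19]) cube([418, 19, 355]);
translate([179, 440, 19]) cube([19, 376, 355]);
translate([578, 440, 19]) cube([19, 376, 355]);


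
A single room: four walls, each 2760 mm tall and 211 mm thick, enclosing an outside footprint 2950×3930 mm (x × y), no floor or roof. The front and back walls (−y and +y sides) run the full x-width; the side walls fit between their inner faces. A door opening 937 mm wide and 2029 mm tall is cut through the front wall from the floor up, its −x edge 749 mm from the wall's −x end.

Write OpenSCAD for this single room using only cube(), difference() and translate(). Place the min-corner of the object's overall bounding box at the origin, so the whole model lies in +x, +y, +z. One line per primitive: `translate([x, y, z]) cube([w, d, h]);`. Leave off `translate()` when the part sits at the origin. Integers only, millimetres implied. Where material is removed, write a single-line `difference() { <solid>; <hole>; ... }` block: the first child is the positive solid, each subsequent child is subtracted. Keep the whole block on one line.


difference() { cube([2950, 211, 2760]); translate([749, 0, 0]) cube([937, 211, 2029]); }
translate([0, 3719, 0]) cube([2950, 211, 2760]);
translate([0, 211, 0]) cube([211, 3508, 2760]);
translate([2739, 211, 0]) cube([211, 3508, 2760]);


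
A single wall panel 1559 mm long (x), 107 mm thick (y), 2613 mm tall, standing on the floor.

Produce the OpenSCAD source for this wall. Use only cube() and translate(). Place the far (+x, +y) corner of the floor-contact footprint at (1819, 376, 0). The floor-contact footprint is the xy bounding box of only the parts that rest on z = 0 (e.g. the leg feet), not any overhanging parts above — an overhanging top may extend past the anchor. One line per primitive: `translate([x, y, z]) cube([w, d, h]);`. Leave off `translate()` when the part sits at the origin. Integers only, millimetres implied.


translate([260, 269, 0]) cube([1559, 107, 2613]);


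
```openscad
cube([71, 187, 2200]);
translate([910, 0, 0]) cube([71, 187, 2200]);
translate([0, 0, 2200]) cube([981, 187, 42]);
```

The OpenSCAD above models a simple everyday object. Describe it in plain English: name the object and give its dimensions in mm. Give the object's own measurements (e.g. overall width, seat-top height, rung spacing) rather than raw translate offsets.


A door frame. The clear opening is 839 mm wide and 2200 mm high. Two 71 mm wide jambs, 187 mm deep, stand either side of the opening from the floor to the top of the opening. A 42 mm thick head sits across the top of both jambs, spanning the full outside width of the frame.


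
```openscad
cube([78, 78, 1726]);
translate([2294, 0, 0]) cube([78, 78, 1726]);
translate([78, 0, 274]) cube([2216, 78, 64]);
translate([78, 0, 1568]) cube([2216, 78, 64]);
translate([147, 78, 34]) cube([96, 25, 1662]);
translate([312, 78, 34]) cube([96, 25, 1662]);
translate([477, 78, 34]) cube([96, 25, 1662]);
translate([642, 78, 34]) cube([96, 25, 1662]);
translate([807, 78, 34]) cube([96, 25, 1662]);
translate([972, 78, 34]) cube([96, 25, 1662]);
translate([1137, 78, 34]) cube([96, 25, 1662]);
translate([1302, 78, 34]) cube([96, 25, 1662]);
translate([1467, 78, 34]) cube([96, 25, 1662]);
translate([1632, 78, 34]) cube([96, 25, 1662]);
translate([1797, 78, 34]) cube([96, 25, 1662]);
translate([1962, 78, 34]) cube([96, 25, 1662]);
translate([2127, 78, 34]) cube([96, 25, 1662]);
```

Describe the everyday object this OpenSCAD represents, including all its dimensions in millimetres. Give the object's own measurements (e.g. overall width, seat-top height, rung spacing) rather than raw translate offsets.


A fence section. Two 78×78 mm posts, 1726 mm tall, stand on the floor with a clear span of 2216 mm between their inner faces. Two horizontal rails of 78×64 mm section span the gap between the posts with their undersides at z = 274 mm and z = 1568 mm, flush with the posts' −y face. 13 pickets, each 96 mm wide, 25 mm thick and 1662 mm tall, are fixed to the +y face of the rails with their bottoms at z = 34 mm, spaced across the span with a 69 mm gap after the −x post and between neighbouring pickets, with 71 mm left before the +x post.


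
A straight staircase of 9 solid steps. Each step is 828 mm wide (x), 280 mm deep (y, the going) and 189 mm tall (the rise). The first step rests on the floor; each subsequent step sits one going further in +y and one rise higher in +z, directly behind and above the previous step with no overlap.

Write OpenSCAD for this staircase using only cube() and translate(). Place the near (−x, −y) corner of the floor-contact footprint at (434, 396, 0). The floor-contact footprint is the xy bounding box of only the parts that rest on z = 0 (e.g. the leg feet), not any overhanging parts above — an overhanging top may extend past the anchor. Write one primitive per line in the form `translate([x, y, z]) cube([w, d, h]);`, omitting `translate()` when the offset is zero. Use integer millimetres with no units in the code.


translate([434, 396, 0]) cube([828, 280, 189]);
translate([434, 676, 189]) cube([828, 280, 189]);
translate([434, 956, 378]) cube([828, 280, 189]);
translate([434, 1236, 567]) cube([828, 280, 189]);
translate([434, 1516, 756]) cube([828, 280, 189]);
translate([434, 1796, 945]) cube([828, 280, 189]);
translate([434, 2076, 1134]) cube([828, 280, 189]);
translate([434, 2356, 1323]) cube([828, 280, 189]);
translate([434, 2636, 1512]) cube([828, 280, 189]);


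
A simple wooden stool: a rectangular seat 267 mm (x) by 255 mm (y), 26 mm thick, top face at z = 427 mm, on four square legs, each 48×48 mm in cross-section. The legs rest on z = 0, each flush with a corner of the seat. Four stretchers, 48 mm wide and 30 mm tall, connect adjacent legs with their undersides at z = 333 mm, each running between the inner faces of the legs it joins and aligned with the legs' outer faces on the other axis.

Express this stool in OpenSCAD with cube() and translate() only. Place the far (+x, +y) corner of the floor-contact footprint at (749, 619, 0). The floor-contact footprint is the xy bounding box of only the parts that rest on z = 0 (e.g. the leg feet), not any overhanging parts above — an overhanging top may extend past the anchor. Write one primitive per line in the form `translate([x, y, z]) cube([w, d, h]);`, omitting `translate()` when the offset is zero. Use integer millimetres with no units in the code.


translate([482, 364, 401]) cube([267, 255, 26]);
translate([482, 364, 0]) cube([48, 48, 401]);
translate([701, 364, 0]) cube([48, 48, 401]);
translate([482, 571, 0]) cube([48, 48, 401]);
translate([701, 571, 0]) cube([48, 48, 401]);
translate([530, 364, 333]) cube([171, 48, 30]);
translate([530, 571, 333]) cube([171, 48, 30]);
translate([482, 412, 333]) cube([48, 159, 30]);
translate([701, 412, 333]) cube([48, 159, 30]);


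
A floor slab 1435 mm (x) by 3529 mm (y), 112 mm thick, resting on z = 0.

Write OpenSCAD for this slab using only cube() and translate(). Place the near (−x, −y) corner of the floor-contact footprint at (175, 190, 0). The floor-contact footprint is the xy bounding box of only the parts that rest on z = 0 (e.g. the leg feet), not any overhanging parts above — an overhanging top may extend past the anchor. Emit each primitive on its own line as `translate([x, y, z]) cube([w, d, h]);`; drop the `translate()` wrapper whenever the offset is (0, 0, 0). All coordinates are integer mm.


translate([175, 190, 0]) cube([1435, 3529, 112]);


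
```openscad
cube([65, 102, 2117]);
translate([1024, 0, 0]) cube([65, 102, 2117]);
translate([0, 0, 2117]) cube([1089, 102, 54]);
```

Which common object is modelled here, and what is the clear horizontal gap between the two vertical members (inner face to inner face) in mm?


A door frame. The clear opening width is 959 mm.

Two 2117 mm tall posts with a header on top — a door frame. The left jamb is 65 mm wide at x = 0; the right jamb starts at x = 1024. The clear opening is 1024 − 65 = 959 mm.


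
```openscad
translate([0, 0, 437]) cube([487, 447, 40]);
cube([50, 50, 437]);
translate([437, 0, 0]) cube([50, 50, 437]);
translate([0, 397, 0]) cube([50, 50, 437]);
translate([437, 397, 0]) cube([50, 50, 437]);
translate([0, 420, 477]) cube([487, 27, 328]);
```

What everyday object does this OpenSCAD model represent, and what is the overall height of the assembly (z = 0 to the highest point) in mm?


A chair. The overall height is 805 mm.

A slab on four corner posts with a tall panel at the back — a chair. The seat slab sits at z = 437 with thickness 40, and the 328 mm backrest starts at the seat top, so the overall height is 437 + 40 + 328 = 805 mm.


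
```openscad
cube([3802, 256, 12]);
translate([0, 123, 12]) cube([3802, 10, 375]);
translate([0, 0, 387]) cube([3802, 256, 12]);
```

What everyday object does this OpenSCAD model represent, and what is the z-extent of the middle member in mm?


An I-beam. The web height is 375 mm.

Two wide flanges with a thin centred web — an I-beam. Overall 399 mm minus two 12 mm flanges gives a web of 399 − 2·12 = 375 mm.


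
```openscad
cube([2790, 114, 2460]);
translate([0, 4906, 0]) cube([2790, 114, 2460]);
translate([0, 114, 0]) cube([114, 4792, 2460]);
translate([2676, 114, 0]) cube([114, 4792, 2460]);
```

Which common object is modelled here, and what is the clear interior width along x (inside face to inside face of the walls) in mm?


A house (or room) frame. The interior width is 2562 mm.

Four 2460 mm walls enclosing a rectangle with no floor or roof — a room or house frame. Outside width is 2790 mm and wall thickness is 114 mm, so the interior width is 2790 − 2 × 114 = 2562 mm.


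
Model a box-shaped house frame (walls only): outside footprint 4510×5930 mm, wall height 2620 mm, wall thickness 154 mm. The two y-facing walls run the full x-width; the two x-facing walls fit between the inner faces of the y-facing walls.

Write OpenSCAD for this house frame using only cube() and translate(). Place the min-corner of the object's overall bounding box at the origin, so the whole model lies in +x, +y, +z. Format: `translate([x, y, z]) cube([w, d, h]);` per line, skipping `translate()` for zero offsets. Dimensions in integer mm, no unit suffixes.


cube([4510, 154, 2620]);
translate([0, 5776, 0]) cube([4510, 154, 2620]);
translate([0, 154, 0]) cube([154, 5622, 2620]);
translate([4356, 154, 0]) cube([154, 5622, 2620]);


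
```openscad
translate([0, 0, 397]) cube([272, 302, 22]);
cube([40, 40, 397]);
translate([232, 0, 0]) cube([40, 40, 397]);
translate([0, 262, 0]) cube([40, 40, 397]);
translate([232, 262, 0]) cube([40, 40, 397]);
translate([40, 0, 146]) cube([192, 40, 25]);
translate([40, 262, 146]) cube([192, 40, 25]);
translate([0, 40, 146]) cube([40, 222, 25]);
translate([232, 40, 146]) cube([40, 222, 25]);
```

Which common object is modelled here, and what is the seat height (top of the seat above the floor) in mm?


A stool. The seat height is 419 mm.

A 272×302×22 slab at z = 397 on four corner posts — a stool. The seat top is 397 + 22 = 419 mm.


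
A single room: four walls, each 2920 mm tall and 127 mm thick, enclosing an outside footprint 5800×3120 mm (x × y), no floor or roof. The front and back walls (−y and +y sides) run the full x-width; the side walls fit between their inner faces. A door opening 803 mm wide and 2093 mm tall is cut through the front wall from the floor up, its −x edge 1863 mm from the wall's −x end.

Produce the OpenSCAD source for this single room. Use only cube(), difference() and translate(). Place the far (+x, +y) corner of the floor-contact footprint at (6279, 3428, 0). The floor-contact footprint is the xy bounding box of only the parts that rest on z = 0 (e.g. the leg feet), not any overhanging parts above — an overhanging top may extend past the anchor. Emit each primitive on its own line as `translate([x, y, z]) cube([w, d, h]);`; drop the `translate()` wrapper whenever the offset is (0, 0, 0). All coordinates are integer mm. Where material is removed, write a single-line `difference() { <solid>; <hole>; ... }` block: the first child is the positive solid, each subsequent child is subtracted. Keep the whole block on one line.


difference() { translate([479, 308, 0]) cube([5800, 127, 2920]); translate([2342, 308, 0]) cube([803, 127, 2093]); }
translate([479, 3301, 0]) cube([5800, 127, 2920]);
translate([479, 435, 0]) cube([127, 2866, 2920]);
translate([6152, 435, 0]) cube([127, 2866, 2920]);


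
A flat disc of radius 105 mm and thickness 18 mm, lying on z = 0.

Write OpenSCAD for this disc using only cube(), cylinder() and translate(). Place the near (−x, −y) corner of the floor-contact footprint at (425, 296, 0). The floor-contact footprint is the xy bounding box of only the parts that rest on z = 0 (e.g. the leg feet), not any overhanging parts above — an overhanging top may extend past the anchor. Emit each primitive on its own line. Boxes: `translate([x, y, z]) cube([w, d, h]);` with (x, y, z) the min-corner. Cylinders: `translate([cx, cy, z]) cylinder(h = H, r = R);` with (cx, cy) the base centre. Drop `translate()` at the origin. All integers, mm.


translate([530, 401, 0]) cylinder(h = 18, r = 105);


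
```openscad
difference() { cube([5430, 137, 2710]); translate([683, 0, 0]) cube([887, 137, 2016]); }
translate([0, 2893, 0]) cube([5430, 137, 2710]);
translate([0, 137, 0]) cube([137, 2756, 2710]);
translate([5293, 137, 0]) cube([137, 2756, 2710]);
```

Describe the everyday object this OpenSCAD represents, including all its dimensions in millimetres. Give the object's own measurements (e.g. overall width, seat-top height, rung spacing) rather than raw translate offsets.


A single room: four walls, each 2710 mm tall and 137 mm thick, enclosing an outside footprint 5430×3030 mm (x × y), no floor or roof. The front and back walls (−y and +y sides) run the full x-width; the side walls fit between their inner faces. A door opening 887 mm wide and 2016 mm tall is cut through the front wall from the floor up, its −x edge 683 mm from the wall's −x end.


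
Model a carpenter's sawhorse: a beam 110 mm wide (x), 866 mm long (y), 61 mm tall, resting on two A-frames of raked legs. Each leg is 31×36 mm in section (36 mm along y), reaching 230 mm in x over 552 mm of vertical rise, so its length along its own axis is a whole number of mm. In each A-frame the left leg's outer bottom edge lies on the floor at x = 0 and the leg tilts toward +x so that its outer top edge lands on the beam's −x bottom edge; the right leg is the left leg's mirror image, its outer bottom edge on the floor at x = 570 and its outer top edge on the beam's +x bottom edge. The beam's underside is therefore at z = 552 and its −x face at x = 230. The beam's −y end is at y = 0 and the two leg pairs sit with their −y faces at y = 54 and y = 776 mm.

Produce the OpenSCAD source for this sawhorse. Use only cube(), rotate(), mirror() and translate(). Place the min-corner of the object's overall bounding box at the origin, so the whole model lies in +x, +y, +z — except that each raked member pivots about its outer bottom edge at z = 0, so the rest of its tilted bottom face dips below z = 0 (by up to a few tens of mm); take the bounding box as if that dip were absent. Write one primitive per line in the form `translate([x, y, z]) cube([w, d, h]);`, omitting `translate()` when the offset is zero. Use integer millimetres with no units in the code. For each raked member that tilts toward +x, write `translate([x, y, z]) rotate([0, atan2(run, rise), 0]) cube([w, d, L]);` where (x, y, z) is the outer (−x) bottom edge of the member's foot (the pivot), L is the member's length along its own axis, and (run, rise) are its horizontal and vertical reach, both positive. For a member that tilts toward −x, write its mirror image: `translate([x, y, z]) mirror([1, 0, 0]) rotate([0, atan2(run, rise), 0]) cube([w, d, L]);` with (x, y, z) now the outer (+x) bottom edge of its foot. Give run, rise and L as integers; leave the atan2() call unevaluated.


translate([230, 0, 552]) cube([110, 866, 61]);
translate([0, 54, 0]) rotate([0, atan2(230, 552), 0]) cube([31, 36, 598]);
translate([570, 54, 0]) mirror([1, 0, 0]) rotate([0, atan2(230, 552), 0]) cube([31, 36, 598]);
translate([0, 776, 0]) rotate([0, atan2(230, 552), 0]) cube([31, 36, 598]);
translate([570, 776, 0]) mirror([1, 0, 0]) rotate([0, atan2(230, 552), 0]) cube([31, 36, 598]);
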